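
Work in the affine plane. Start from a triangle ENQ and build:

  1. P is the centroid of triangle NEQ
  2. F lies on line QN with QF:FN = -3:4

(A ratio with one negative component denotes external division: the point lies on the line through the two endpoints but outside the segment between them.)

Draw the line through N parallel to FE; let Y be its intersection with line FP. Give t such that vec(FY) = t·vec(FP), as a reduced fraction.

Set E = (0, 0), N = (1, 0), Q = (0, 1); any affine frame gives the same invariant.
1. P is the centroid of triangle NEQ ⇒ P = (1/3, 1/3)
2. F lies on line QN with QF:FN = -3:4 ⇒ F = (-3, 4)
through N parallel to FE: direction (3, -4); meets FP at Y = (19/7, -16/7)
Y = F + t·(P−F) with t = 12/7

t = 12/7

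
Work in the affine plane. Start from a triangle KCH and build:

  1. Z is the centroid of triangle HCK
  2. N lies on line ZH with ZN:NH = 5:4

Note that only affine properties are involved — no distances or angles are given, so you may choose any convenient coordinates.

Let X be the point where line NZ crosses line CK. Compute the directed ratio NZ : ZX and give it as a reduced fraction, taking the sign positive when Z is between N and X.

NZ:ZX = 10/9

Work in coordinates with K = (0, 0), C = (1, 0), H = (0, 1).
1. Z is the centroid of triangle HCK ⇒ Z = (1/3, 1/3)
2. N lies on line ZH with ZN:NH = 5:4 ⇒ N = (4/27, 19/27)
line NZ meets CK at X = (1/2, 0)
Z = N + t·(X−N) with t = 10/19, so NZ:ZX = 10/19:9/19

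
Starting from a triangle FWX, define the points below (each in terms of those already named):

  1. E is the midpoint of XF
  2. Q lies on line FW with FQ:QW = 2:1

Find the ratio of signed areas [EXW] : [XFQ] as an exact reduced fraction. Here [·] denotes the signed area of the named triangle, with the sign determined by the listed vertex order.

Set F = (0, 0), W = (1, 0), X = (0, 1); any affine frame gives the same invariant.
1. E is the midpoint of XF ⇒ E = (0, 1/2)
2. Q lies on line FW with FQ:QW = 2:1 ⇒ Q = (2/3, 0)
2·[EXW] = -1/2, 2·[XFQ] = 2/3
[EXW]:[XFQ] = -1/2:2/3 = -3/4

[EXW]:[XFQ] = -3/4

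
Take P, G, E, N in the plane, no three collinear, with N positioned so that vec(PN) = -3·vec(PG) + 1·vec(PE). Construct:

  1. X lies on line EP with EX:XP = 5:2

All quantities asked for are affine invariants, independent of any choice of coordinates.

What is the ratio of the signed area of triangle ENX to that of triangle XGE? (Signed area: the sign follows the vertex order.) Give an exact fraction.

Set P = (0, 0), G = (1, 0), E = (0, 1), N = (-3, 1); any affine frame gives the same invariant.
1. X lies on line EP with EX:XP = 5:2 ⇒ X = (0, 2/7)
2·[ENX] = 15/7, 2·[XGE] = 5/7
[ENX]:[XGE] = 15/7:5/7 = 3

[ENX]:[XGE] = 3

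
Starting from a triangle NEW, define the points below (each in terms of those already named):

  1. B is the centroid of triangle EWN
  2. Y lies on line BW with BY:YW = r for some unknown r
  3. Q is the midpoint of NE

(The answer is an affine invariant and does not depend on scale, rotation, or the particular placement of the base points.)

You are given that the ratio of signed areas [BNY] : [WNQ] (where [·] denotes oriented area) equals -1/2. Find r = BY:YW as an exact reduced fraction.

Assign N = (0, 0), E = (1, 0), W = (0, 1) — the answer is frame-independent, so this choice is without loss of generality.
1. B is the centroid of triangle EWN ⇒ B = (1/3, 1/3)
2. With BY:YW = r, write λ = r/(r+1) so Y = B + λ·(W−B); Y is affine-linear in λ
3. Q is the midpoint of NE ⇒ Q = (1/2, 0)
Every point depending on Y is an affine combination of Y and λ-independent points, so each such coordinate is linear in λ; the λ² term in each signed area is a multiple of (W−B)×(W−B) = 0, so 2·[BNY] and 2·[WNQ] are each linear in λ. Evaluating at λ=0 and λ=1:
  2·[BNY] = -1/3·λ,   2·[WNQ] = 1/2
So [BNY]:[WNQ] = (-1/3·λ) / (1/2). Setting this equal to -1/2:
  -1/3·λ = -1/2·(1/2)  ⇒  λ = 3/4
Then r = λ/(1−λ) = (3/4)/(1/4) = 3. Check: with r = 3, Y = (1/12, 5/6) and [BNY]:[WNQ] = -1/2 as required.

r = 3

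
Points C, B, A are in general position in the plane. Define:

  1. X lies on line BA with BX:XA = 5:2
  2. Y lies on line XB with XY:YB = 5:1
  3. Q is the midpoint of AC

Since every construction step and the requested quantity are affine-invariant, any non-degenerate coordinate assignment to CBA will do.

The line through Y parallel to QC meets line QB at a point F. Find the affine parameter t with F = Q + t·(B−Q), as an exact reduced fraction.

Assign C = (0, 0), B = (1, 0), A = (0, 1) — the answer is frame-independent, so this choice is without loss of generality.
1. X lies on line BA with BX:XA = 5:2 ⇒ X = (2/7, 5/7)
2. Y lies on line XB with XY:YB = 5:1 ⇒ Y = (37/42, 5/42)
3. Q is the midpoint of AC ⇒ Q = (0, 1/2)
through Y parallel to QC: direction (0, -1/2); meets QB at F = (37/42, 5/84)
F = Q + t·(B−Q) with t = 37/42

t = 37/42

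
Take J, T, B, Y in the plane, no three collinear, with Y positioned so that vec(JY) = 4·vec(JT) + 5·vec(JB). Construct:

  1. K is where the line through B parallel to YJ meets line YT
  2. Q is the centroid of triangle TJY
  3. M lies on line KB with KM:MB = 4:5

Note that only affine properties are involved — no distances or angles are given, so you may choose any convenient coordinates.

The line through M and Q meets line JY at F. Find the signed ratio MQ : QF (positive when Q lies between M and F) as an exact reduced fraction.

MQ:QF = -17/5

Work in coordinates with J = (0, 0), T = (1, 0), B = (0, 1), Y = (4, 5).
1. K is where the line through B parallel to YJ meets line YT ⇒ K = (32/5, 9)
2. Q is the centroid of triangle TJY ⇒ Q = (5/3, 5/3)
3. M lies on line KB with KM:MB = 4:5 ⇒ M = (32/9, 49/9)
line MQ meets JY at F = (20/9, 25/9)
Q = M + t·(F−M) with t = 17/12, so MQ:QF = 17/12:-5/12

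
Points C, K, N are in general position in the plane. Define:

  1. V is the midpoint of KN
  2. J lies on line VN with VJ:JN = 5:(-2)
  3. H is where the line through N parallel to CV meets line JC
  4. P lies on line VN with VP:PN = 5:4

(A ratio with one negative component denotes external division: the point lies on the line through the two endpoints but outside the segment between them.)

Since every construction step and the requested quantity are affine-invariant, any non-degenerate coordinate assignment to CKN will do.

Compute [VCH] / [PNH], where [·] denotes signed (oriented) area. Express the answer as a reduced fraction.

Set C = (0, 0), K = (1, 0), N = (0, 1); any affine frame gives the same invariant.
1. V is the midpoint of KN ⇒ V = (1/2, 1/2)
2. J lies on line VN with VJ:JN = 5:(-2) ⇒ J = (-1/3, 4/3)
3. H is where the line through N parallel to CV meets line JC ⇒ H = (-1/5, 4/5)
4. P lies on line VN with VP:PN = 5:4 ⇒ P = (2/9, 7/9)
2·[VCH] = -1/2, 2·[PNH] = 4/45
[VCH]:[PNH] = -1/2:4/45 = -45/8

[VCH]:[PNH] = -45/8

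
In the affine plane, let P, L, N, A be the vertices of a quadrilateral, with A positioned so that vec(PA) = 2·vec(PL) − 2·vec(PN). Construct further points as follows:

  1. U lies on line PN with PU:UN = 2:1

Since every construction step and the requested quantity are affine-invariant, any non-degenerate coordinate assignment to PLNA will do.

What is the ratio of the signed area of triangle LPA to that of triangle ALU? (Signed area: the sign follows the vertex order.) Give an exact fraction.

Choose coordinates P = (0, 0), L = (1, 0), N = (0, 1), A = (2, -2).
1. U lies on line PN with PU:UN = 2:1 ⇒ U = (0, 2/3)
2·[LPA] = 2, 2·[ALU] = 4/3
[LPA]:[ALU] = 2:4/3 = 3/2

[LPA]:[ALU] = 3/2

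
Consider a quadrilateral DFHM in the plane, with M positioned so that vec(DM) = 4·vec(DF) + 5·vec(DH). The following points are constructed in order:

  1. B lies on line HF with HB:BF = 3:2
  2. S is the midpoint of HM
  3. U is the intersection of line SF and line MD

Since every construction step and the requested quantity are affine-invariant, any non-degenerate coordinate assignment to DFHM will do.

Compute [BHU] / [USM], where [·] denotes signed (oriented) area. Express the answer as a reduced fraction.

Choose coordinates D = (0, 0), F = (1, 0), H = (0, 1), M = (4, 5).
1. B lies on line HF with HB:BF = 3:2 ⇒ B = (3/5, 2/5)
2. S is the midpoint of HM ⇒ S = (2, 3)
3. U is the intersection of line SF and line MD ⇒ U = (12/7, 15/7)
2·[BHU] = -12/7, 2·[USM] = -8/7
[BHU]:[USM] = -12/7:-8/7 = 3/2

[BHU]:[USM] = 3/2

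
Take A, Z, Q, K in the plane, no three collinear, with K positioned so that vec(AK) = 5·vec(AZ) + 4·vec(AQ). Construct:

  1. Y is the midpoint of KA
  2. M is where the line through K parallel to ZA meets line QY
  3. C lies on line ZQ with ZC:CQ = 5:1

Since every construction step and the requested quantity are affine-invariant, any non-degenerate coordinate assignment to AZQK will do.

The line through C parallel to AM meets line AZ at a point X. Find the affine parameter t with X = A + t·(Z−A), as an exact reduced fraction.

t = -67/48

Set A = (0, 0), Z = (1, 0), Q = (0, 1), K = (5, 4); any affine frame gives the same invariant.
1. Y is the midpoint of KA ⇒ Y = (5/2, 2)
2. M is where the line through K parallel to ZA meets line QY ⇒ M = (15/2, 4)
3. C lies on line ZQ with ZC:CQ = 5:1 ⇒ C = (1/6, 5/6)
through C parallel to AM: direction (15/2, 4); meets AZ at X = (-67/48, 0)
X = A + t·(Z−A) with t = -67/48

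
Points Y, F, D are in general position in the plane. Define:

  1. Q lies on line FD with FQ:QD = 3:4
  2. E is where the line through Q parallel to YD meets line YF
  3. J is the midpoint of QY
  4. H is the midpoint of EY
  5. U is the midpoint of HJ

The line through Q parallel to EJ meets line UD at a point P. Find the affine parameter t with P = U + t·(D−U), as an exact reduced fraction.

Choose coordinates Y = (0, 0), F = (1, 0), D = (0, 1).
1. Q lies on line FD with FQ:QD = 3:4 ⇒ Q = (4/7, 3/7)
2. E is where the line through Q parallel to YD meets line YF ⇒ E = (4/7, 0)
3. J is the midpoint of QY ⇒ J = (2/7, 3/14)
4. H is the midpoint of EY ⇒ H = (2/7, 0)
5. U is the midpoint of HJ ⇒ U = (2/7, 3/28)
through Q parallel to EJ: direction (-2/7, 3/14); meets UD at P = (8/133, 108/133)
P = U + t·(D−U) with t = 15/19

t = 15/19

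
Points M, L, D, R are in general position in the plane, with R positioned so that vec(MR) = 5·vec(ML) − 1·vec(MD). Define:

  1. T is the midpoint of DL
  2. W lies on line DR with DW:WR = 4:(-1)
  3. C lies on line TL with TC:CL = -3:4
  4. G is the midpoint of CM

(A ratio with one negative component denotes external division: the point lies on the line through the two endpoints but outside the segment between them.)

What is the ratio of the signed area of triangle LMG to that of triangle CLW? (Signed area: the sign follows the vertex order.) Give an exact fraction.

Set M = (0, 0), L = (1, 0), D = (0, 1), R = (5, -1); any affine frame gives the same invariant.
1. T is the midpoint of DL ⇒ T = (1/2, 1/2)
2. W lies on line DR with DW:WR = 4:(-1) ⇒ W = (20/3, -5/3)
3. C lies on line TL with TC:CL = -3:4 ⇒ C = (-1, 2)
4. G is the midpoint of CM ⇒ G = (-1/2, 1)
2·[LMG] = -1, 2·[CLW] = 8
[LMG]:[CLW] = -1:8 = -1/8

[LMG]:[CLW] = -1/8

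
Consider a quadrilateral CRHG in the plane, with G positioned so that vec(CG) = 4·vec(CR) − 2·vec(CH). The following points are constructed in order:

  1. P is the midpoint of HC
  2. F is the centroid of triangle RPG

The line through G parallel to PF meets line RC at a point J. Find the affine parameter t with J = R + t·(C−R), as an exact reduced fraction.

Assign C = (0, 0), R = (1, 0), H = (0, 1), G = (4, -2) — the answer is frame-independent, so this choice is without loss of generality.
1. P is the midpoint of HC ⇒ P = (0, 1/2)
2. F is the centroid of triangle RPG ⇒ F = (5/3, -1/2)
through G parallel to PF: direction (5/3, -1); meets RC at J = (2/3, 0)
J = R + t·(C−R) with t = 1/3

t = 1/3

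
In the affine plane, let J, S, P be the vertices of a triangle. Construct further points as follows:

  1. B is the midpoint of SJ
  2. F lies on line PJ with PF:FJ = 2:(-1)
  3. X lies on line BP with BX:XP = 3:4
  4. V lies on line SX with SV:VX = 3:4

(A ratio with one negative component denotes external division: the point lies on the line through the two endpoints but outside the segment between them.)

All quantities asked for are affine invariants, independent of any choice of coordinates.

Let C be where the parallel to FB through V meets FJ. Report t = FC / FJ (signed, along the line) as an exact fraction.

t = -10/49

Work in coordinates with J = (0, 0), S = (1, 0), P = (0, 1).
1. B is the midpoint of SJ ⇒ B = (1/2, 0)
2. F lies on line PJ with PF:FJ = 2:(-1) ⇒ F = (0, -1)
3. X lies on line BP with BX:XP = 3:4 ⇒ X = (2/7, 3/7)
4. V lies on line SX with SV:VX = 3:4 ⇒ V = (34/49, 9/49)
through V parallel to FB: direction (1/2, 1); meets FJ at C = (0, -59/49)
C = F + t·(J−F) with t = -10/49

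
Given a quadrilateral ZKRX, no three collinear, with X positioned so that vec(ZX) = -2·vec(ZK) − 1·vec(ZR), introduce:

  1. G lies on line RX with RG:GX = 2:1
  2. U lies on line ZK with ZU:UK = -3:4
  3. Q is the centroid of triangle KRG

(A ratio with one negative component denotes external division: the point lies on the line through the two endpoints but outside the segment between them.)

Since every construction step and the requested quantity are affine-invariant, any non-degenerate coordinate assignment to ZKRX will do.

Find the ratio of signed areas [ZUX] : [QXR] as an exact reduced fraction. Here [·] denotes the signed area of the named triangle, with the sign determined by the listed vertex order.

[ZUX]:[QXR] = -9/4

Work in coordinates with Z = (0, 0), K = (1, 0), R = (0, 1), X = (-2, -1).
1. G lies on line RX with RG:GX = 2:1 ⇒ G = (-4/3, -1/3)
2. U lies on line ZK with ZU:UK = -3:4 ⇒ U = (-3, 0)
3. Q is the centroid of triangle KRG ⇒ Q = (-1/9, 2/9)
2·[ZUX] = 3, 2·[QXR] = -4/3
[ZUX]:[QXR] = 3:-4/3 = -9/4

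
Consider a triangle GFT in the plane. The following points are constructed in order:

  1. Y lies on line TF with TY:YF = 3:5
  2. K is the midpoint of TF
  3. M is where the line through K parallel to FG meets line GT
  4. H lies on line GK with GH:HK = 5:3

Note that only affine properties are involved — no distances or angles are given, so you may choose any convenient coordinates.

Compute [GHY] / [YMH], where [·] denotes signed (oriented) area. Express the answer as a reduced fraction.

Assign G = (0, 0), F = (1, 0), T = (0, 1) — the answer is frame-independent, so this choice is without loss of generality.
1. Y lies on line TF with TY:YF = 3:5 ⇒ Y = (3/8, 5/8)
2. K is the midpoint of TF ⇒ K = (1/2, 1/2)
3. M is where the line through K parallel to FG meets line GT ⇒ M = (0, 1/2)
4. H lies on line GK with GH:HK = 5:3 ⇒ H = (5/16, 5/16)
2·[GHY] = 5/64, 2·[YMH] = 7/64
[GHY]:[YMH] = 5/64:7/64 = 5/7

[GHY]:[YMH] = 5/7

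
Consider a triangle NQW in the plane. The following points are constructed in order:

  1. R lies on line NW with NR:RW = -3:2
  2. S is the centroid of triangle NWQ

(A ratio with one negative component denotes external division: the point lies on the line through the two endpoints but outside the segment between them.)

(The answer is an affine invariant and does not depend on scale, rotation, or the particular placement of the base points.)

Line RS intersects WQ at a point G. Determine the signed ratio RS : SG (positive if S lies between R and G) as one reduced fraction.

RS:SG = -7

Choose coordinates N = (0, 0), Q = (1, 0), W = (0, 1).
1. R lies on line NW with NR:RW = -3:2 ⇒ R = (0, 3)
2. S is the centroid of triangle NWQ ⇒ S = (1/3, 1/3)
line RS meets WQ at G = (2/7, 5/7)
S = R + t·(G−R) with t = 7/6, so RS:SG = 7/6:-1/6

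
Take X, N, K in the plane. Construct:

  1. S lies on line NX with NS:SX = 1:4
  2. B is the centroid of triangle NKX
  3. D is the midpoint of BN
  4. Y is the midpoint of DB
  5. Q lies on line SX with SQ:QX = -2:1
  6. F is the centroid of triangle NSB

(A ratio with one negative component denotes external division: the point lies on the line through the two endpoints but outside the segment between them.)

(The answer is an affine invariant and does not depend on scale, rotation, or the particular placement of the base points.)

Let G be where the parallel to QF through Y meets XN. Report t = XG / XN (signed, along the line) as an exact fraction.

Choose coordinates X = (0, 0), N = (1, 0), K = (0, 1).
1. S lies on line NX with NS:SX = 1:4 ⇒ S = (4/5, 0)
2. B is the centroid of triangle NKX ⇒ B = (1/3, 1/3)
3. D is the midpoint of BN ⇒ D = (2/3, 1/6)
4. Y is the midpoint of DB ⇒ Y = (1/2, 1/4)
5. Q lies on line SX with SQ:QX = -2:1 ⇒ Q = (-4/5, 0)
6. F is the centroid of triangle NSB ⇒ F = (32/45, 1/9)
through Y parallel to QF: direction (68/45, 1/9); meets XN at G = (-29/10, 0)
G = X + t·(N−X) with t = -29/10

t = -29/10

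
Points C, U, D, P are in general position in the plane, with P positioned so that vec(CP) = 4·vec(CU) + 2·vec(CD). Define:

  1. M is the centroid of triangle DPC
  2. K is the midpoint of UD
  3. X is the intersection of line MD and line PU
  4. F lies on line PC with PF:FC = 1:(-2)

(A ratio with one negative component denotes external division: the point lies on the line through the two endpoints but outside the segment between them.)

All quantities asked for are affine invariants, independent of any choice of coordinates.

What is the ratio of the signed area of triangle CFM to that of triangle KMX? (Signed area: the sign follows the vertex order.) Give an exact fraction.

Set C = (0, 0), U = (1, 0), D = (0, 1), P = (4, 2); any affine frame gives the same invariant.
1. M is the centroid of triangle DPC ⇒ M = (4/3, 1)
2. K is the midpoint of UD ⇒ K = (1/2, 1/2)
3. X is the intersection of line MD and line PU ⇒ X = (5/2, 1)
4. F lies on line PC with PF:FC = 1:(-2) ⇒ F = (8, 4)
2·[CFM] = 8/3, 2·[KMX] = -7/12
[CFM]:[KMX] = 8/3:-7/12 = -32/7

[CFM]:[KMX] = -32/7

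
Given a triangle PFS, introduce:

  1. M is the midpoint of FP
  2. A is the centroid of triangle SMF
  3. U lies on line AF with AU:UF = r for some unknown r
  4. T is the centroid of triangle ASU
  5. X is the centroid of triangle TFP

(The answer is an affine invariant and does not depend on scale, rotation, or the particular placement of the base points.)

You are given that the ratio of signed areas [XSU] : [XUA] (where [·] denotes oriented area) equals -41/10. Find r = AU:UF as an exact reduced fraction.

r = 4

Assign P = (0, 0), F = (1, 0), S = (0, 1) — the answer is frame-independent, so this choice is without loss of generality.
1. M is the midpoint of FP ⇒ M = (1/2, 0)
2. A is the centroid of triangle SMF ⇒ A = (1/2, 1/3)
3. With AU:UF = r, write λ = r/(r+1) so U = A + λ·(F−A); U is affine-linear in λ
4. T is the centroid of triangle ASU ⇒ T is an affine combination of earlier points and hence also affine-linear in λ
5. X is the centroid of triangle TFP ⇒ X is an affine combination of earlier points and hence also affine-linear in λ
Every point depending on U is an affine combination of U and λ-independent points, so each such coordinate is linear in λ; the λ² term in each signed area is a multiple of (F−A)×(F−A) = 0, so 2·[XSU] and 2·[XUA] are each linear in λ. Evaluating at λ=0 and λ=1:
  2·[XSU] = -13/54·λ − 1/9,   2·[XUA] = 5/54·λ
So [XSU]:[XUA] = (-13/54·λ − 1/9) / (5/54·λ). Setting this equal to -41/10:
  -13/54·λ − 1/9 = -41/10·(5/54·λ)  ⇒  λ = 4/5
Then r = λ/(1−λ) = (4/5)/(1/5) = 4. Check: with r = 4, U = (9/10, 1/15) and [XSU]:[XUA] = -41/10 as required.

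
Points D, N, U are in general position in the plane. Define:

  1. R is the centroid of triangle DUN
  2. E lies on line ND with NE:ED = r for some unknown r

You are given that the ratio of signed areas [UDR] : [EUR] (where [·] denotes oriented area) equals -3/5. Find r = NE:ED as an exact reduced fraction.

Assign D = (0, 0), N = (1, 0), U = (0, 1) — the answer is frame-independent, so this choice is without loss of generality.
1. R is the centroid of triangle DUN ⇒ R = (1/3, 1/3)
2. With NE:ED = r, write λ = r/(r+1) so E = N + λ·(D−N); E is affine-linear in λ
Every point depending on E is an affine combination of E and λ-independent points, so each such coordinate is linear in λ; the λ² term in each signed area is a multiple of (D−N)×(D−N) = 0, so 2·[UDR] and 2·[EUR] are each linear in λ. Evaluating at λ=0 and λ=1:
  2·[UDR] = 1/3,   2·[EUR] = -2/3·λ + 1/3
So [UDR]:[EUR] = (1/3) / (-2/3·λ + 1/3). Setting this equal to -3/5:
  1/3 = -3/5·(-2/3·λ + 1/3)  ⇒  λ = 4/3
Then r = λ/(1−λ) = (4/3)/(-1/3) = -4. Check: with r = -4, E = (-1/3, 0) and [UDR]:[EUR] = -3/5 as required.

r = -4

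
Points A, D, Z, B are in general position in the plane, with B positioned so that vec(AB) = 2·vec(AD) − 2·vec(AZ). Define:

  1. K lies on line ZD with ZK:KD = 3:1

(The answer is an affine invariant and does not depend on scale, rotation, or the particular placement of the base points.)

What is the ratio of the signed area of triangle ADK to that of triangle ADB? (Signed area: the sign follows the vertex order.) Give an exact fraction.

Choose coordinates A = (0, 0), D = (1, 0), Z = (0, 1), B = (2, -2).
1. K lies on line ZD with ZK:KD = 3:1 ⇒ K = (3/4, 1/4)
2·[ADK] = 1/4, 2·[ADB] = -2
[ADK]:[ADB] = 1/4:-2 = -1/8

[ADK]:[ADB] = -1/8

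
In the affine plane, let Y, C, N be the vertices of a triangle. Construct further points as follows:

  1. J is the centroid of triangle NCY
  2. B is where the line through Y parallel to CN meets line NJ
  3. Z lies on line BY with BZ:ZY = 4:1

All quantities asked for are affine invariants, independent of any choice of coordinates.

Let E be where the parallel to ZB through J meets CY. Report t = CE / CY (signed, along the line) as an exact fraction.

Set Y = (0, 0), C = (1, 0), N = (0, 1); any affine frame gives the same invariant.
1. J is the centroid of triangle NCY ⇒ J = (1/3, 1/3)
2. B is where the line through Y parallel to CN meets line NJ ⇒ B = (1, -1)
3. Z lies on line BY with BZ:ZY = 4:1 ⇒ Z = (1/5, -1/5)
through J parallel to ZB: direction (4/5, -4/5); meets CY at E = (2/3, 0)
E = C + t·(Y−C) with t = 1/3

t = 1/3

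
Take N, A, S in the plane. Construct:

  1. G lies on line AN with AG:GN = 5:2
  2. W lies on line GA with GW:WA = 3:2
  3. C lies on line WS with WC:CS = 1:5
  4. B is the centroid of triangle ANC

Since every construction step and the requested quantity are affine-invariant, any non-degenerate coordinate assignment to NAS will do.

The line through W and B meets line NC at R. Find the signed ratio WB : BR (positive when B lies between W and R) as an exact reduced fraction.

WB:BR = 8/7

Work in coordinates with N = (0, 0), A = (1, 0), S = (0, 1).
1. G lies on line AN with AG:GN = 5:2 ⇒ G = (2/7, 0)
2. W lies on line GA with GW:WA = 3:2 ⇒ W = (5/7, 0)
3. C lies on line WS with WC:CS = 1:5 ⇒ C = (25/42, 1/6)
4. B is the centroid of triangle ANC ⇒ B = (67/126, 1/18)
line WB meets NC at R = (125/336, 5/48)
B = W + t·(R−W) with t = 8/15, so WB:BR = 8/15:7/15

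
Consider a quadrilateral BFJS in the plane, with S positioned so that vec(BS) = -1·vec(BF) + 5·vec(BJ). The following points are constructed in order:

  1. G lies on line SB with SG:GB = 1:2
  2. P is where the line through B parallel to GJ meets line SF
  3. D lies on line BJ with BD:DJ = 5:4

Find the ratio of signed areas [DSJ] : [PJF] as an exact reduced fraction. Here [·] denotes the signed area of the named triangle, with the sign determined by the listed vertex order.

Work in coordinates with B = (0, 0), F = (1, 0), J = (0, 1), S = (-1, 5).
1. G lies on line SB with SG:GB = 1:2 ⇒ G = (-2/3, 10/3)
2. P is where the line through B parallel to GJ meets line SF ⇒ P = (-5/2, 35/4)
3. D lies on line BJ with BD:DJ = 5:4 ⇒ D = (0, 5/9)
2·[DSJ] = -4/9, 2·[PJF] = 21/4
[DSJ]:[PJF] = -4/9:21/4 = -16/189

[DSJ]:[PJF] = -16/189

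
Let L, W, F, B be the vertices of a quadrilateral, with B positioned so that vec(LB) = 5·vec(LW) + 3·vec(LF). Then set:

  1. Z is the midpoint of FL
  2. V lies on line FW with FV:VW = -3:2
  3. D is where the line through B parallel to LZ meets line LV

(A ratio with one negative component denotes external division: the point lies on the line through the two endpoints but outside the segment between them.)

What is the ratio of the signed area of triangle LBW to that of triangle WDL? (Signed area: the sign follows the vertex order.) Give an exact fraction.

Choose coordinates L = (0, 0), W = (1, 0), F = (0, 1), B = (5, 3).
1. Z is the midpoint of FL ⇒ Z = (0, 1/2)
2. V lies on line FW with FV:VW = -3:2 ⇒ V = (3, -2)
3. D is where the line through B parallel to LZ meets line LV ⇒ D = (5, -10/3)
2·[LBW] = -3, 2·[WDL] = -10/3
[LBW]:[WDL] = -3:-10/3 = 9/10

[LBW]:[WDL] = 9/10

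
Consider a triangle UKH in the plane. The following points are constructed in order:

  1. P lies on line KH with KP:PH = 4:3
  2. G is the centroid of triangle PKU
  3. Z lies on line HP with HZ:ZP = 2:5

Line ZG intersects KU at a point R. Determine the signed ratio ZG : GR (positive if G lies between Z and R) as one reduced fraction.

ZG:GR = 101/28

Choose coordinates U = (0, 0), K = (1, 0), H = (0, 1).
1. P lies on line KH with KP:PH = 4:3 ⇒ P = (3/7, 4/7)
2. G is the centroid of triangle PKU ⇒ G = (10/21, 4/21)
3. Z lies on line HP with HZ:ZP = 2:5 ⇒ Z = (6/49, 43/49)
line ZG meets KU at R = (58/101, 0)
G = Z + t·(R−Z) with t = 101/129, so ZG:GR = 101/129:28/129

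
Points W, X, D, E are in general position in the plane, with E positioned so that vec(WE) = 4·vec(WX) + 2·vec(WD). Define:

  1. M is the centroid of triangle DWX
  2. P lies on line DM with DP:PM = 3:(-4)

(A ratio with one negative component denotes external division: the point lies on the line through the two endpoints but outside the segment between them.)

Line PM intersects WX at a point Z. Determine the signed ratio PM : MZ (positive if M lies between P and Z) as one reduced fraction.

Set W = (0, 0), X = (1, 0), D = (0, 1), E = (4, 2); any affine frame gives the same invariant.
1. M is the centroid of triangle DWX ⇒ M = (1/3, 1/3)
2. P lies on line DM with DP:PM = 3:(-4) ⇒ P = (-1, 3)
line PM meets WX at Z = (1/2, 0)
M = P + t·(Z−P) with t = 8/9, so PM:MZ = 8/9:1/9

PM:MZ = 8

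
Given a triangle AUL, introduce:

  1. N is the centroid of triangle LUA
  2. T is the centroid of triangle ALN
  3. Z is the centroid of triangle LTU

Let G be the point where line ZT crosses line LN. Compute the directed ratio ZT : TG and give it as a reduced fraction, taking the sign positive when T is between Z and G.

Work in coordinates with A = (0, 0), U = (1, 0), L = (0, 1).
1. N is the centroid of triangle LUA ⇒ N = (1/3, 1/3)
2. T is the centroid of triangle ALN ⇒ T = (1/9, 4/9)
3. Z is the centroid of triangle LTU ⇒ Z = (10/27, 13/27)
line ZT meets LN at G = (4/15, 7/15)
T = Z + t·(G−Z) with t = 5/2, so ZT:TG = 5/2:-3/2

ZT:TG = -5/3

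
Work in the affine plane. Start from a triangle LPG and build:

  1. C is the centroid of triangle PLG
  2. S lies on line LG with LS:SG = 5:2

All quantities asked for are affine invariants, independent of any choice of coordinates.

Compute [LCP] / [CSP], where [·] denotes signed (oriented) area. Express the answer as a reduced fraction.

Set L = (0, 0), P = (1, 0), G = (0, 1); any affine frame gives the same invariant.
1. C is the centroid of triangle PLG ⇒ C = (1/3, 1/3)
2. S lies on line LG with LS:SG = 5:2 ⇒ S = (0, 5/7)
2·[LCP] = -1/3, 2·[CSP] = -1/7
[LCP]:[CSP] = -1/3:-1/7 = 7/3

[LCP]:[CSP] = 7/3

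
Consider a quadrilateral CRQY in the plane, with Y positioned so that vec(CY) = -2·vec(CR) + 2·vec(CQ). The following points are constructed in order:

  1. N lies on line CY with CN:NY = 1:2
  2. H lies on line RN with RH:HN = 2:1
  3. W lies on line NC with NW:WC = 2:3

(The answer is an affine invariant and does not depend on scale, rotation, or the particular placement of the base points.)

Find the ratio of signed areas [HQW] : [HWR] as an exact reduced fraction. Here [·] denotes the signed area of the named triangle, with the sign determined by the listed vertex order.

Set C = (0, 0), R = (1, 0), Q = (0, 1), Y = (-2, 2); any affine frame gives the same invariant.
1. N lies on line CY with CN:NY = 1:2 ⇒ N = (-2/3, 2/3)
2. H lies on line RN with RH:HN = 2:1 ⇒ H = (-1/9, 4/9)
3. W lies on line NC with NW:WC = 2:3 ⇒ W = (-2/5, 2/5)
2·[HQW] = 7/45, 2·[HWR] = 8/45
[HQW]:[HWR] = 7/45:8/45 = 7/8

[HQW]:[HWR] = 7/8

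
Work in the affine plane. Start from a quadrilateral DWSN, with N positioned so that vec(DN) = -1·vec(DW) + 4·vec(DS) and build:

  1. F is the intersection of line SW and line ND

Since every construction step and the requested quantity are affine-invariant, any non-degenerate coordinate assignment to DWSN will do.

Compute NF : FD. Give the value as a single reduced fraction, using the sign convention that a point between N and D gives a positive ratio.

Set D = (0, 0), W = (1, 0), S = (0, 1), N = (-1, 4); any affine frame gives the same invariant.
1. F is the intersection of line SW and line ND ⇒ F = (-1/3, 4/3)
F = N + t·(D−N) with t = 2/3, so NF:FD = t:(1−t) = 2/3:1/3

NF:FD = 2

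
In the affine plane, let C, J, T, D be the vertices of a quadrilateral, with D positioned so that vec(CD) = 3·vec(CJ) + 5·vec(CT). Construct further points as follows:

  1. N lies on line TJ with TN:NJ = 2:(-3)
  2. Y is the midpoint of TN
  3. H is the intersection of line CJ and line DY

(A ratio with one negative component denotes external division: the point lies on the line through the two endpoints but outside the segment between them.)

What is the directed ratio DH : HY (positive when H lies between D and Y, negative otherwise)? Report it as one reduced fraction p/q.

Set C = (0, 0), J = (1, 0), T = (0, 1), D = (3, 5); any affine frame gives the same invariant.
1. N lies on line TJ with TN:NJ = 2:(-3) ⇒ N = (-2, 3)
2. Y is the midpoint of TN ⇒ Y = (-1, 2)
3. H is the intersection of line CJ and line DY ⇒ H = (-11/3, 0)
H = D + t·(Y−D) with t = 5/3, so DH:HY = t:(1−t) = 5/3:-2/3

DH:HY = -5/2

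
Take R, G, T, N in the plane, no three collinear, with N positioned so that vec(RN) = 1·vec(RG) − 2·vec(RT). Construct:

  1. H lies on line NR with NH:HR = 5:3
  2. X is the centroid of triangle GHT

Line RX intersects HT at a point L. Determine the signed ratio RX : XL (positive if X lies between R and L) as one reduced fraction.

Assign R = (0, 0), G = (1, 0), T = (0, 1), N = (1, -2) — the answer is frame-independent, so this choice is without loss of generality.
1. H lies on line NR with NH:HR = 5:3 ⇒ H = (3/8, -3/4)
2. X is the centroid of triangle GHT ⇒ X = (11/24, 1/12)
line RX meets HT at L = (33/160, 3/80)
X = R + t·(L−R) with t = 20/9, so RX:XL = 20/9:-11/9

RX:XL = -20/11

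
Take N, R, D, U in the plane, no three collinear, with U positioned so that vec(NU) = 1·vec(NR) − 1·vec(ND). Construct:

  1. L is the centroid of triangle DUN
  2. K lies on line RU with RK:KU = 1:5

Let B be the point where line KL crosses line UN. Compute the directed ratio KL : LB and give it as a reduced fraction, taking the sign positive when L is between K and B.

Work in coordinates with N = (0, 0), R = (1, 0), D = (0, 1), U = (1, -1).
1. L is the centroid of triangle DUN ⇒ L = (1/3, 0)
2. K lies on line RU with RK:KU = 1:5 ⇒ K = (1, -1/6)
line KL meets UN at B = (-1/9, 1/9)
L = K + t·(B−K) with t = 3/5, so KL:LB = 3/5:2/5

KL:LB = 3/2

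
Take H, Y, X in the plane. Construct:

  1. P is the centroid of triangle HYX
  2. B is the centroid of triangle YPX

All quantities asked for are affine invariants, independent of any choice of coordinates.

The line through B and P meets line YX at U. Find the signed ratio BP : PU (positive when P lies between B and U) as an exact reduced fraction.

Assign H = (0, 0), Y = (1, 0), X = (0, 1) — the answer is frame-independent, so this choice is without loss of generality.
1. P is the centroid of triangle HYX ⇒ P = (1/3, 1/3)
2. B is the centroid of triangle YPX ⇒ B = (4/9, 4/9)
line BP meets YX at U = (1/2, 1/2)
P = B + t·(U−B) with t = -2, so BP:PU = -2:3

BP:PU = -2/3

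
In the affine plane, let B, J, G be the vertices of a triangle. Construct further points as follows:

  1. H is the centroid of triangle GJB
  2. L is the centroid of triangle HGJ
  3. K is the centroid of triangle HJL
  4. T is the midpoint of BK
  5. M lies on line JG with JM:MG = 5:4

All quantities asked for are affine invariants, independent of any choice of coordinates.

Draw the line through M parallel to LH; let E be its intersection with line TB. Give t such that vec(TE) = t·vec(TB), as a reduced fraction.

t = 5/3

Work in coordinates with B = (0, 0), J = (1, 0), G = (0, 1).
1. H is the centroid of triangle GJB ⇒ H = (1/3, 1/3)
2. L is the centroid of triangle HGJ ⇒ L = (4/9, 4/9)
3. K is the centroid of triangle HJL ⇒ K = (16/27, 7/27)
4. T is the midpoint of BK ⇒ T = (8/27, 7/54)
5. M lies on line JG with JM:MG = 5:4 ⇒ M = (4/9, 5/9)
through M parallel to LH: direction (-1/9, -1/9); meets TB at E = (-16/81, -7/81)
E = T + t·(B−T) with t = 5/3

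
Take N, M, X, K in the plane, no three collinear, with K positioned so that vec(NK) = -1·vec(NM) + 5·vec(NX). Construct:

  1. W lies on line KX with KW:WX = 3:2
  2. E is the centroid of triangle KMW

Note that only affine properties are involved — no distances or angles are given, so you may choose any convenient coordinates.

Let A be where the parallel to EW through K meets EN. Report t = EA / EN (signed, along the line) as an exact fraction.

Set N = (0, 0), M = (1, 0), X = (0, 1), K = (-1, 5); any affine frame gives the same invariant.
1. W lies on line KX with KW:WX = 3:2 ⇒ W = (-2/5, 13/5)
2. E is the centroid of triangle KMW ⇒ E = (-2/15, 38/15)
through K parallel to EW: direction (-4/15, 1/15); meets EN at A = (-19/75, 361/75)
A = E + t·(N−E) with t = -9/10

t = -9/10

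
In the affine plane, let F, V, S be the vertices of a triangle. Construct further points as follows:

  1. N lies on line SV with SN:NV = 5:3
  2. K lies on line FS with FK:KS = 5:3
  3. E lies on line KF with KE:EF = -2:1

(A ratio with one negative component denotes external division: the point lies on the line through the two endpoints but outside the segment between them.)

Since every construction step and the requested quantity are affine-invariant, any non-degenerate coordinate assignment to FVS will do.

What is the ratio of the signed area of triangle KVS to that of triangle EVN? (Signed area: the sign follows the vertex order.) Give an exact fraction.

[KVS]:[EVN] = 8/13

Set F = (0, 0), V = (1, 0), S = (0, 1); any affine frame gives the same invariant.
1. N lies on line SV with SN:NV = 5:3 ⇒ N = (5/8, 3/8)
2. K lies on line FS with FK:KS = 5:3 ⇒ K = (0, 5/8)
3. E lies on line KF with KE:EF = -2:1 ⇒ E = (0, -5/8)
2·[KVS] = 3/8, 2·[EVN] = 39/64
[KVS]:[EVN] = 3/8:39/64 = 8/13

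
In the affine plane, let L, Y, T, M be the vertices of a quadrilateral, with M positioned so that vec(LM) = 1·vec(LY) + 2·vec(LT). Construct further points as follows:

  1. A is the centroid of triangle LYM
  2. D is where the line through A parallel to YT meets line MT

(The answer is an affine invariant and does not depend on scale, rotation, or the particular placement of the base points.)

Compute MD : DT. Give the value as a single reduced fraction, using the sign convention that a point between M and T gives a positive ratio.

Work in coordinates with L = (0, 0), Y = (1, 0), T = (0, 1), M = (1, 2).
1. A is the centroid of triangle LYM ⇒ A = (2/3, 2/3)
2. D is where the line through A parallel to YT meets line MT ⇒ D = (1/6, 7/6)
D = M + t·(T−M) with t = 5/6, so MD:DT = t:(1−t) = 5/6:1/6

MD:DT = 5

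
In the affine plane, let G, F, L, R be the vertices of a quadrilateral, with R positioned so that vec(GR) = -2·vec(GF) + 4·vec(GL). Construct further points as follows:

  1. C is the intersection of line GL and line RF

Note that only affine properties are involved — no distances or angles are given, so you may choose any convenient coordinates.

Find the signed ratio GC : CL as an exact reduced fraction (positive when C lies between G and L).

Work in coordinates with G = (0, 0), F = (1, 0), L = (0, 1), R = (-2, 4).
1. C is the intersection of line GL and line RF ⇒ C = (0, 4/3)
C = G + t·(L−G) with t = 4/3, so GC:CL = t:(1−t) = 4/3:-1/3

GC:CL = -4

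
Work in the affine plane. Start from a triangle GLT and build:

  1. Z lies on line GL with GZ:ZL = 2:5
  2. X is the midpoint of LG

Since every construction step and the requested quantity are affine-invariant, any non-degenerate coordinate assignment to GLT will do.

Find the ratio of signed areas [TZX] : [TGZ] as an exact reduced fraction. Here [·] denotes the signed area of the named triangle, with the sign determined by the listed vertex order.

Assign G = (0, 0), L = (1, 0), T = (0, 1) — the answer is frame-independent, so this choice is without loss of generality.
1. Z lies on line GL with GZ:ZL = 2:5 ⇒ Z = (2/7, 0)
2. X is the midpoint of LG ⇒ X = (1/2, 0)
2·[TZX] = 3/14, 2·[TGZ] = 2/7
[TZX]:[TGZ] = 3/14:2/7 = 3/4

[TZX]:[TGZ] = 3/4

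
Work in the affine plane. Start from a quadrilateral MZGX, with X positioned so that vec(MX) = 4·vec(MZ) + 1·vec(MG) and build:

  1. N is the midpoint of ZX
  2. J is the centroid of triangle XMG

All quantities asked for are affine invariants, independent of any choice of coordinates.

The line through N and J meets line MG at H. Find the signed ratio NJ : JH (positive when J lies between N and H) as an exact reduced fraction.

Choose coordinates M = (0, 0), Z = (1, 0), G = (0, 1), X = (4, 1).
1. N is the midpoint of ZX ⇒ N = (5/2, 1/2)
2. J is the centroid of triangle XMG ⇒ J = (4/3, 2/3)
line NJ meets MG at H = (0, 6/7)
J = N + t·(H−N) with t = 7/15, so NJ:JH = 7/15:8/15

NJ:JH = 7/8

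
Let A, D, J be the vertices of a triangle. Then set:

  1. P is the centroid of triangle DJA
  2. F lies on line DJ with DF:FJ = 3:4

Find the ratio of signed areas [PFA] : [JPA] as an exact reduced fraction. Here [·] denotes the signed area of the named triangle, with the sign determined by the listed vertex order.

Assign A = (0, 0), D = (1, 0), J = (0, 1) — the answer is frame-independent, so this choice is without loss of generality.
1. P is the centroid of triangle DJA ⇒ P = (1/3, 1/3)
2. F lies on line DJ with DF:FJ = 3:4 ⇒ F = (4/7, 3/7)
2·[PFA] = -1/21, 2·[JPA] = -1/3
[PFA]:[JPA] = -1/21:-1/3 = 1/7

[PFA]:[JPA] = 1/7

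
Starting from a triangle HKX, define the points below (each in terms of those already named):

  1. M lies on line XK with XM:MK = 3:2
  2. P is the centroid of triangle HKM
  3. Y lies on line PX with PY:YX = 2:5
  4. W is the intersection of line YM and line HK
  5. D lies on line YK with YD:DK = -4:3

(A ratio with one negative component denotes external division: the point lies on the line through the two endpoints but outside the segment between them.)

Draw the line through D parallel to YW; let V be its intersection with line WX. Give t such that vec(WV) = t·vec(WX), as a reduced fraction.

t = -8/3

Work in coordinates with H = (0, 0), K = (1, 0), X = (0, 1).
1. M lies on line XK with XM:MK = 3:2 ⇒ M = (3/5, 2/5)
2. P is the centroid of triangle HKM ⇒ P = (8/15, 2/15)
3. Y lies on line PX with PY:YX = 2:5 ⇒ Y = (8/21, 8/21)
4. W is the intersection of line YM and line HK ⇒ W = (-4, 0)
5. D lies on line YK with YD:DK = -4:3 ⇒ D = (20/7, -8/7)
through D parallel to YW: direction (-92/21, -8/21); meets WX at V = (-44/3, -8/3)
V = W + t·(X−W) with t = -8/3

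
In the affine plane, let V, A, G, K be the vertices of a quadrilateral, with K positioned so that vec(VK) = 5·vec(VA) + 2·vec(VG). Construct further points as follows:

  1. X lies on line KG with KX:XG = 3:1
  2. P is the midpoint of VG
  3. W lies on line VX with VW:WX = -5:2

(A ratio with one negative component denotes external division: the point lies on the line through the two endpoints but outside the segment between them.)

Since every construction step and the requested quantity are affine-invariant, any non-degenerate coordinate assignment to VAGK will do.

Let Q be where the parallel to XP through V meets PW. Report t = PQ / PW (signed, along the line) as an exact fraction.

Choose coordinates V = (0, 0), A = (1, 0), G = (0, 1), K = (5, 2).
1. X lies on line KG with KX:XG = 3:1 ⇒ X = (5/4, 5/4)
2. P is the midpoint of VG ⇒ P = (0, 1/2)
3. W lies on line VX with VW:WX = -5:2 ⇒ W = (25/12, 25/12)
through V parallel to XP: direction (-5/4, -3/4); meets PW at Q = (-25/8, -15/8)
Q = P + t·(W−P) with t = -3/2

t = -3/2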